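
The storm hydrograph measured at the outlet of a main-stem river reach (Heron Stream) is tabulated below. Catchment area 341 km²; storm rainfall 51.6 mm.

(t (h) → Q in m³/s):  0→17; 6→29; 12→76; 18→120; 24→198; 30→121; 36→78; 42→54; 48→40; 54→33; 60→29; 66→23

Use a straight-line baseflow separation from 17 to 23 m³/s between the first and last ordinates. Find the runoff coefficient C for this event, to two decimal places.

ΣQ_DR = 578.0 m³/s; V = ΣQ_DR·Δt = 1.248 × 10^7 m³.
Runoff depth d = V / A = 36.61 mm.
C = d / P = 36.61 / 51.6 = 0.71.

C ≈ 0.71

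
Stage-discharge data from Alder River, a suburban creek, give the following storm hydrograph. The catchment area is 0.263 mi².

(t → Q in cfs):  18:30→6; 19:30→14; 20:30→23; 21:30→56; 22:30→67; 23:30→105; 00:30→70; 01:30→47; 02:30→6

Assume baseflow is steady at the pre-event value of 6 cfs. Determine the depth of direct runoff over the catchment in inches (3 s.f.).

Direct runoff: 0.0, 8.0, 17.0, 50.0, 61.0, 99.0, 64.0, 41.0, 0.0 cfs; ΣQ_DR = 340.0 cfs.
V = ΣQ_DR · Δt = 340.0 × 3600 s = 1.224 × 10^6 ft³.
Over A = 0.263 mi², depth = V / A = 2.00 in.

d ≈ 2.00 in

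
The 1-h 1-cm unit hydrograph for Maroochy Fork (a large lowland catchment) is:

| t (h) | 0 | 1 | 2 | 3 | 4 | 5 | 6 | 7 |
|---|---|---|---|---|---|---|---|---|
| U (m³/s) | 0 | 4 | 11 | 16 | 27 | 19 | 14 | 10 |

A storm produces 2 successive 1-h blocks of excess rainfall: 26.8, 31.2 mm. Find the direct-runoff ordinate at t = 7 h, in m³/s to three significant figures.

Q ≈ 70.5 m³/s

By discrete convolution, Q_j = Σ (P_i / 10 mm) · U_{j−i}.
At t = 7 h (j=7): Q = (26.8/10)·10 + (31.2/10)·14 = 70.5 m³/s.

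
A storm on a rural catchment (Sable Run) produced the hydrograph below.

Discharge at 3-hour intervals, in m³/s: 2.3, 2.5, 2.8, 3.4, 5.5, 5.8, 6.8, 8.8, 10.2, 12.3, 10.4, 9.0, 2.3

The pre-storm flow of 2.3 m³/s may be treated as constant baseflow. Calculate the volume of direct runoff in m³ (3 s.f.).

V ≈ 5.64 × 10^5 m³

Direct-runoff ordinates (Q − Q_b): 0.0, 0.2, 0.5, 1.1, 3.2, 3.5, 4.5, 6.5, 7.9, 10.0, 8.1, 6.7, 0.0 m³/s.
ΣQ_DR = 52.20 m³/s.
With Δt = 3 h = 10800 s, V = ΣQ_DR · Δt = 52.20 × 10800 = 5.64 × 10^5 m³.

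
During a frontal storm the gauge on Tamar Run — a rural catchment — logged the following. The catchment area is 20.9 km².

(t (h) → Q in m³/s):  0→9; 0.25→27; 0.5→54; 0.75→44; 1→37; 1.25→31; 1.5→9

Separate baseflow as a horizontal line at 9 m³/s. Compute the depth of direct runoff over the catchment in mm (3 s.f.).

Direct runoff: 0.0, 18.0, 45.0, 35.0, 28.0, 22.0, 0.0 m³/s; ΣQ_DR = 148.0 m³/s.
V = ΣQ_DR · Δt = 148.0 × 900 s = 1.332 × 10^5 m³.
Over A = 20.9 km², depth = V / A = 6.37 mm.

d ≈ 6.37 mm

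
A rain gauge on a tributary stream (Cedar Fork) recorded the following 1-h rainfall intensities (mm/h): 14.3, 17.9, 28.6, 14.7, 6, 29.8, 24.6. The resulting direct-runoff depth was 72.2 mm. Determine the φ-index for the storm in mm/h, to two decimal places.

Only the 6 blocks with intensity above φ contribute runoff: 14.3, 17.9, 28.6, 14.7, 29.8, 24.6 mm/h.
Σ(I−φ)·Δt = d  ⇒  (14.3+17.9+28.6+14.7+29.8+24.6 − 6φ)·1 = 72.2
φ = (129.9 − 72.2/1) / 6 = 9.62 mm/h.

φ ≈ 9.62 mm/h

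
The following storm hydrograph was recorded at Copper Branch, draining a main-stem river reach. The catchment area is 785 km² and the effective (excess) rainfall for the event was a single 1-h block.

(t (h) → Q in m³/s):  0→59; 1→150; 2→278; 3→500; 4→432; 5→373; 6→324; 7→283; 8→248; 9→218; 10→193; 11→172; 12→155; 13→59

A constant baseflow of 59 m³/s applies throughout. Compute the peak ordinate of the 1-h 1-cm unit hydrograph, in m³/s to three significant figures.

U_p ≈ 367 m³/s

Direct runoff: 0.0, 91.0, 219.0, 441.0, 373.0, 314.0, 265.0, 224.0, 189.0, 159.0, 134.0, 113.0, 96.0, 0.0 m³/s; ΣQ_DR = 2618 m³/s, peak = 441.0 m³/s.
Runoff depth d = ΣQ_DR·Δt / A = 2618 × 3600 / (785 km²) = 12.01 mm.
The 1-cm UH is the DRH scaled by (10 mm)/d, so U_p = 441.0 × 10/12.01 = 367 m³/s.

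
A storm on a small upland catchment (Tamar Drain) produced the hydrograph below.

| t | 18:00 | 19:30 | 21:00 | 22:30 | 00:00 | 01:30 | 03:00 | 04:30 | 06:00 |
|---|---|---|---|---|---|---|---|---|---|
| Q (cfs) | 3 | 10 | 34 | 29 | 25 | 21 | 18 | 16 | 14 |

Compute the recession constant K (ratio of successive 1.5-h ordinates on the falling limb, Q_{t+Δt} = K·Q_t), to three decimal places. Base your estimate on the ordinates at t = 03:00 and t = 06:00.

K ≈ 0.882

Using the recession-limb readings at t = 03:00 and t = 06:00: Q falls from 18 to 14 cfs over 2 intervals.
K = (Q₂/Q₁)^(1/2) = (14/18)^(1/2) = 0.882.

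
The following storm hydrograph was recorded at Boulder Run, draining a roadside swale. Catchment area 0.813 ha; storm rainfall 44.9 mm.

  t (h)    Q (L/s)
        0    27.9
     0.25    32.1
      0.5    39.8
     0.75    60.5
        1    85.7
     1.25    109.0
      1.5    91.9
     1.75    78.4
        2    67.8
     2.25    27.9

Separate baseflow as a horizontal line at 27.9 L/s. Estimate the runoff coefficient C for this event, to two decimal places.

ΣQ_DR = 342.0 L/s; V = ΣQ_DR·Δt = 3.078 × 10^5 L.
Runoff depth d = V / A = 37.86 mm.
C = d / P = 37.86 / 44.9 = 0.84.

C ≈ 0.84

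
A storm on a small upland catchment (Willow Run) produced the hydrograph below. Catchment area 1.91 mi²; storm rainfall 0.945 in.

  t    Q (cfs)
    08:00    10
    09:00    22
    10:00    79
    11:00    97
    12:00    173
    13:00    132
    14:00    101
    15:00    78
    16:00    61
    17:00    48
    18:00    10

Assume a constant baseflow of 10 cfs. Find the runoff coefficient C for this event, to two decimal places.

C ≈ 0.60

ΣQ_DR = 701.0 cfs; V = ΣQ_DR·Δt = 2.524 × 10^6 ft³.
Runoff depth d = V / A = 0.5687 in.
C = d / P = 0.5687 / 0.945 = 0.60.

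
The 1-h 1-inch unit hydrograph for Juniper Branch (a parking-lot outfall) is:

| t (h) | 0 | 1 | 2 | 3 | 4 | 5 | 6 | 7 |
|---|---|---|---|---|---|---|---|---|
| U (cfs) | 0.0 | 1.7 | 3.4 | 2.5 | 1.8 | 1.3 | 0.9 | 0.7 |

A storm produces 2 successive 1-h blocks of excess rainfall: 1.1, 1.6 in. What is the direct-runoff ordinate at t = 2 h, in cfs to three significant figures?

Q ≈ 6.46 cfs

By discrete convolution, Q_j = Σ (P_i / 1 in) · U_{j−i}.
At t = 2 h (j=2): Q = (1.1/1)·3.4 + (1.6/1)·1.7 = 6.46 cfs.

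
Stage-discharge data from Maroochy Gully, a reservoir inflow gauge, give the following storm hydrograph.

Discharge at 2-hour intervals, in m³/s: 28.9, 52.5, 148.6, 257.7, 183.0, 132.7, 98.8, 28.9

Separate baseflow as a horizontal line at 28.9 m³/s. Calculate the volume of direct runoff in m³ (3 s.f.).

Direct-runoff ordinates (Q − Q_b): 0.0, 23.6, 119.7, 228.8, 154.1, 103.8, 69.9, 0.0 m³/s.
ΣQ_DR = 699.9 m³/s.
With Δt = 2 h = 7200 s, V = ΣQ_DR · Δt = 699.9 × 7200 = 5.04 × 10^6 m³.

V ≈ 5.04 × 10^6 m³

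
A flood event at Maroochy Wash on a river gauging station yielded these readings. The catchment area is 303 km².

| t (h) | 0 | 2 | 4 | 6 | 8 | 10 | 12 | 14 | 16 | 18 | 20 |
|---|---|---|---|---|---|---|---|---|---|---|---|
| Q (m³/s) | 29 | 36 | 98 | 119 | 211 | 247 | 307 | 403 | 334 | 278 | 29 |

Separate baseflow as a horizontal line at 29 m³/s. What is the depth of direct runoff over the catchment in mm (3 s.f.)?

d ≈ 42.1 mm

Direct runoff: 0.0, 7.0, 69.0, 90.0, 182.0, 218.0, 278.0, 374.0, 305.0, 249.0, 0.0 m³/s; ΣQ_DR = 1772 m³/s.
V = ΣQ_DR · Δt = 1772 × 7200 s = 1.276 × 10^7 m³.
Over A = 303 km², depth = V / A = 42.1 mm.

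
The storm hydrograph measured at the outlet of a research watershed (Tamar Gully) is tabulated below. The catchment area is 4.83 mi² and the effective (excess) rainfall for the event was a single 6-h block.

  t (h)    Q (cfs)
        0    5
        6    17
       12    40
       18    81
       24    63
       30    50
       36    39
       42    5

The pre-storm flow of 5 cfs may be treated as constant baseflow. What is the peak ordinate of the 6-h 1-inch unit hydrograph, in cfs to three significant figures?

U_p ≈ 152 cfs

Direct runoff: 0.0, 12.0, 35.0, 76.0, 58.0, 45.0, 34.0, 0.0 cfs; ΣQ_DR = 260.0 cfs, peak = 76.0 cfs.
Runoff depth d = ΣQ_DR·Δt / A = 260.0 × 21600 / (4.83 mi²) = 0.5005 in.
The 1-inch UH is the DRH scaled by (1 in)/d, so U_p = 76.0 × 1/0.5005 = 152 cfs.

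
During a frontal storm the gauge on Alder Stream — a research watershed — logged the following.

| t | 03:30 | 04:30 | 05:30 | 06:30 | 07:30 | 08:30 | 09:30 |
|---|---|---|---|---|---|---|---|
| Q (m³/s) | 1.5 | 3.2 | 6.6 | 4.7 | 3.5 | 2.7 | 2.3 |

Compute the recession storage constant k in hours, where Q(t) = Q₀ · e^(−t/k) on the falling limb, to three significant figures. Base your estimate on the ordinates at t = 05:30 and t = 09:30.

On the falling limb, Q drops from 6.6 to 2.3 m³/s between t = 05:30 and t = 09:30 (Δt = 4 h).
k = −Δt / ln(Q₂/Q₁) = −4 / ln(2.3/6.6) = 3.79 h.

k ≈ 3.79 h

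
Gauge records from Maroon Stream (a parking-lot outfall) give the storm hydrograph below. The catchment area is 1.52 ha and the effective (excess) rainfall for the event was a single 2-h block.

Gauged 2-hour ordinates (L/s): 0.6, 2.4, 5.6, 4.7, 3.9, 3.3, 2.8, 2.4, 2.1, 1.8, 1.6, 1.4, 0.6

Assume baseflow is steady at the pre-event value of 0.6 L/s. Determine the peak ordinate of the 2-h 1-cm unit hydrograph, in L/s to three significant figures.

U_p ≈ 4.16 L/s

Direct runoff: 0.0, 1.8, 5.0, 4.1, 3.3, 2.7, 2.2, 1.8, 1.5, 1.2, 1.0, 0.8, 0.0 L/s; ΣQ_DR = 25.40 L/s, peak = 5.0 L/s.
Runoff depth d = ΣQ_DR·Δt / A = 25.40 × 7200 / (1.52 ha) = 12.03 mm.
The 1-cm UH is the DRH scaled by (10 mm)/d, so U_p = 5.0 × 10/12.03 = 4.16 L/s.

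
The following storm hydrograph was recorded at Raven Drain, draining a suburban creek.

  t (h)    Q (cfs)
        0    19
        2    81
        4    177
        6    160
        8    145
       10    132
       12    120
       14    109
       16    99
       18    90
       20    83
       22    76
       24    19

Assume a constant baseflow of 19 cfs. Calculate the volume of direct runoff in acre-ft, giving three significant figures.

V ≈ 176 acre-ft

Direct-runoff ordinates (Q − Q_b): 0.0, 62.0, 158.0, 141.0, 126.0, 113.0, 101.0, 90.0, 80.0, 71.0, 64.0, 57.0, 0.0 cfs.
ΣQ_DR = 1063 cfs.
With Δt = 2 h = 7200 s, V = ΣQ_DR · Δt = 1063 × 7200 = 7.65 × 10^6 ft³ = 176 acre-ft.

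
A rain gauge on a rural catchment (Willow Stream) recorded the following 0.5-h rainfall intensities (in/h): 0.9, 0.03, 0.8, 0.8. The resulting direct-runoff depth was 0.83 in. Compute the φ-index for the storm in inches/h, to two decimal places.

Only the 3 blocks with intensity above φ contribute runoff: 0.9, 0.8, 0.8 in/h.
Σ(I−φ)·Δt = d  ⇒  (0.9+0.8+0.8 − 3φ)·0.5 = 0.83
φ = (2.500 − 0.83/0.5) / 3 = 0.28 in/h.

φ ≈ 0.28 in/h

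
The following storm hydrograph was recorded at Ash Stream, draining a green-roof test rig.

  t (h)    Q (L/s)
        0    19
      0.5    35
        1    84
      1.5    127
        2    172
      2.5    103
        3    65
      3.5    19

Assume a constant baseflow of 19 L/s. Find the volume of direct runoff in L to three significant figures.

V ≈ 8.50 × 10^5 L

Direct-runoff ordinates (Q − Q_b): 0.0, 16.0, 65.0, 108.0, 153.0, 84.0, 46.0, 0.0 L/s.
ΣQ_DR = 472.0 L/s.
With Δt = 0.5 h = 1800 s, V = ΣQ_DR · Δt = 472.0 × 1800 = 8.50 × 10^5 L.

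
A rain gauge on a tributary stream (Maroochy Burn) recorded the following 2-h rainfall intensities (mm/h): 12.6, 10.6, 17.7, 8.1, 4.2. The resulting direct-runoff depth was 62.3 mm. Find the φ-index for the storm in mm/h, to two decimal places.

Only the 4 blocks with intensity above φ contribute runoff: 12.6, 10.6, 17.7, 8.1 mm/h.
Σ(I−φ)·Δt = d  ⇒  (12.6+10.6+17.7+8.1 − 4φ)·2 = 62.3
φ = (49.00 − 62.3/2) / 4 = 4.46 mm/h.

φ ≈ 4.46 mm/h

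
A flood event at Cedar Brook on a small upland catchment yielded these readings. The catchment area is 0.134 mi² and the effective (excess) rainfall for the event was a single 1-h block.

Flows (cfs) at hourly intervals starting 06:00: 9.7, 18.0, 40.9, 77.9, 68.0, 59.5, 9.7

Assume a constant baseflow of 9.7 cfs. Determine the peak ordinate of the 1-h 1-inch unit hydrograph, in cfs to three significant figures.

U_p ≈ 27.3 cfs

Direct runoff: 0.0, 8.3, 31.2, 68.2, 58.3, 49.8, 0.0 cfs; ΣQ_DR = 215.8 cfs, peak = 68.2 cfs.
Runoff depth d = ΣQ_DR·Δt / A = 215.8 × 3600 / (0.134 mi²) = 2.496 in.
The 1-inch UH is the DRH scaled by (1 in)/d, so U_p = 68.2 × 1/2.496 = 27.3 cfs.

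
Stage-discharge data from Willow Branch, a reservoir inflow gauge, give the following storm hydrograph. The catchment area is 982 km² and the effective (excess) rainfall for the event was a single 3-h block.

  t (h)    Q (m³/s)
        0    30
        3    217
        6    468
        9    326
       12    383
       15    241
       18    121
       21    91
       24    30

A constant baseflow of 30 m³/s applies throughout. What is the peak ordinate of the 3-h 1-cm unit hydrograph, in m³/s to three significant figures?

Direct runoff: 0.0, 187.0, 438.0, 296.0, 353.0, 211.0, 91.0, 61.0, 0.0 m³/s; ΣQ_DR = 1637 m³/s, peak = 438.0 m³/s.
Runoff depth d = ΣQ_DR·Δt / A = 1637 × 10800 / (982 km²) = 18.00 mm.
The 1-cm UH is the DRH scaled by (10 mm)/d, so U_p = 438.0 × 10/18.00 = 243 m³/s.

U_p ≈ 243 m³/s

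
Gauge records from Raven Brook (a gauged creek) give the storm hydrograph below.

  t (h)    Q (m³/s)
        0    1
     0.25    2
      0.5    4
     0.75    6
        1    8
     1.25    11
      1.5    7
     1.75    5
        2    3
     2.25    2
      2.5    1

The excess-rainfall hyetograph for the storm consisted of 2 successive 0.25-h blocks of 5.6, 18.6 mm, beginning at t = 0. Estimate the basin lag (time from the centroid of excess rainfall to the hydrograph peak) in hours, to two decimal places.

t_L ≈ 0.93 h

Centroid of excess rainfall: t_c = Σ P_i·t̄_i / ΣP_i = 0.3171 h (block centres at 0.125, 0.375 h).
Hydrograph peak occurs at t = 1.25 h, so basin lag t_L = 1.25 − 0.3171 = 0.93 h.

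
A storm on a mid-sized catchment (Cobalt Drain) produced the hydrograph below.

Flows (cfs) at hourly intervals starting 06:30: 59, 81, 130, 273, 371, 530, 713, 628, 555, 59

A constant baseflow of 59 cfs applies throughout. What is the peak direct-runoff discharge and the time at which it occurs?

Subtracting baseflow gives direct-runoff ordinates: 0.0, 22.0, 71.0, 214.0, 312.0, 471.0, 654.0, 569.0, 496.0, 0.0 cfs.
The maximum is 654.0 cfs, occurring at the reading for t = 12:30.

Q_p = 654.0 cfs at t = 12:30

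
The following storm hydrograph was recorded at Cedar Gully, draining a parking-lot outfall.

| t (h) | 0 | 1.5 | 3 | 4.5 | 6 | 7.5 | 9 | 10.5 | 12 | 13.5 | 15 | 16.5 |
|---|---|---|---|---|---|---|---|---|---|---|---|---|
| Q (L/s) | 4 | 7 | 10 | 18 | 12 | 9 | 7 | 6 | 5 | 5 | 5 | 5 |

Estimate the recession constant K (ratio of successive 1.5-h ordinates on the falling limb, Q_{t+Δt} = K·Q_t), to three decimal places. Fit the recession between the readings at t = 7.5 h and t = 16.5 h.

Using the recession-limb readings at t = 7.5 h and t = 16.5 h: Q falls from 9 to 5 L/s over 6 intervals.
K = (Q₂/Q₁)^(1/6) = (5/9)^(1/6) = 0.907.

K ≈ 0.907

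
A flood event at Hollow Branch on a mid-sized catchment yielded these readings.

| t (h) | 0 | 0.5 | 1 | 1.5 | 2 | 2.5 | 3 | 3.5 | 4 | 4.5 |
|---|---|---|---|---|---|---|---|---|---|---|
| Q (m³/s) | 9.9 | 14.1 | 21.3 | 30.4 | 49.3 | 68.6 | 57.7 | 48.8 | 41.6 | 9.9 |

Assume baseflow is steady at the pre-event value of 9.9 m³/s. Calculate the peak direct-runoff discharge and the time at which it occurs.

Q_p = 58.7 m³/s at t = 2.5 h

Subtracting baseflow gives direct-runoff ordinates: 0.0, 4.2, 11.4, 20.5, 39.4, 58.7, 47.8, 38.9, 31.7, 0.0 m³/s.
The maximum is 58.7 m³/s, occurring at the reading for t = 2.5 h.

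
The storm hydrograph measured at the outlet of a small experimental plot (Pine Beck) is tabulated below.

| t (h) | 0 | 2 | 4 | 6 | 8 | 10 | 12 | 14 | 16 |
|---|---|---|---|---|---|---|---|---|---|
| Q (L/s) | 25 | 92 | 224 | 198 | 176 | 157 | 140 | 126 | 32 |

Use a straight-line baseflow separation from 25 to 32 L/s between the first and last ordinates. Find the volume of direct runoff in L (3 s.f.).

Direct-runoff ordinates (Q − Q_b): 0.00, 66.12, 197.25, 170.38, 147.50, 127.62, 109.75, 94.88, 0.00 L/s.
ΣQ_DR = 913.5 L/s.
With Δt = 2 h = 7200 s, V = ΣQ_DR · Δt = 913.5 × 7200 = 6.58 × 10^6 L.

V ≈ 6.58 × 10^6 L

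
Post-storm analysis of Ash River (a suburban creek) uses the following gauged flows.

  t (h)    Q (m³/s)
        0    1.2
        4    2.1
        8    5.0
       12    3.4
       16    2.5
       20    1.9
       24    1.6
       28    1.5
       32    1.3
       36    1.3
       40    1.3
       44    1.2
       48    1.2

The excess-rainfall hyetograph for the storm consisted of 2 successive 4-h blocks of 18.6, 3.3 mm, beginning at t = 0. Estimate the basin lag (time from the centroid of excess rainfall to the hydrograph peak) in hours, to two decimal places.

Centroid of excess rainfall: t_c = Σ P_i·t̄_i / ΣP_i = 2.6027 h (block centres at 2, 6 h).
Hydrograph peak occurs at t = 8 h, so basin lag t_L = 8 − 2.6027 = 5.40 h.

t_L ≈ 5.40 h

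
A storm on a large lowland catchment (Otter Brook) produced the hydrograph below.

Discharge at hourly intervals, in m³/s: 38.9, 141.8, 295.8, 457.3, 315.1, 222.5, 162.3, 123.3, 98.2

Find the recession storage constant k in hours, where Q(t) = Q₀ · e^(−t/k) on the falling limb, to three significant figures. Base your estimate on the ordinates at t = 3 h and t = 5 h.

k ≈ 2.78 h

On the falling limb, Q drops from 457.3 to 222.5 m³/s between t = 3 h and t = 5 h (Δt = 2 h).
k = −Δt / ln(Q₂/Q₁) = −2 / ln(222.5/457.3) = 2.78 h.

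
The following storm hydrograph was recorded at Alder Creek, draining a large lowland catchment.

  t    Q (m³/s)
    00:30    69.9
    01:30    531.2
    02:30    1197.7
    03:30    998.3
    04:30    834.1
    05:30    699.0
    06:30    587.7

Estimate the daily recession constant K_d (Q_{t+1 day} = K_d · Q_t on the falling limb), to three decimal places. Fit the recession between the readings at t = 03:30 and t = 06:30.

Between t = 03:30 and t = 06:30 the flow falls from 998.3 to 587.7 m³/s over 3×1 h = 3 h.
Per-interval ratio K = (587.7/998.3)^(1/3) = 0.8381; K_d = K^(24/1) = 0.014.

K_d ≈ 0.014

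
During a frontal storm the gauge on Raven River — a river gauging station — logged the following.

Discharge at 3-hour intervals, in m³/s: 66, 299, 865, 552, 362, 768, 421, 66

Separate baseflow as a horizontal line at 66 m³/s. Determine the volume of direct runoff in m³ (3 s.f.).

V ≈ 3.10 × 10^7 m³

Direct-runoff ordinates (Q − Q_b): 0.0, 233.0, 799.0, 486.0, 296.0, 702.0, 355.0, 0.0 m³/s.
ΣQ_DR = 2871 m³/s.
With Δt = 3 h = 10800 s, V = ΣQ_DR · Δt = 2871 × 10800 = 3.10 × 10^7 m³.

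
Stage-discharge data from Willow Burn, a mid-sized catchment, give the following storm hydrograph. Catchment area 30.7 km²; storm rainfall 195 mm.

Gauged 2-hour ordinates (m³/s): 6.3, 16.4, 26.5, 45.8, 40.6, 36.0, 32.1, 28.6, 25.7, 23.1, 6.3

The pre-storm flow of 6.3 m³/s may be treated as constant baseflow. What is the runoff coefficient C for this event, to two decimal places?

ΣQ_DR = 218.1 m³/s; V = ΣQ_DR·Δt = 1.570 × 10^6 m³.
Runoff depth d = V / A = 51.15 mm.
C = d / P = 51.15 / 195 = 0.26.

C ≈ 0.26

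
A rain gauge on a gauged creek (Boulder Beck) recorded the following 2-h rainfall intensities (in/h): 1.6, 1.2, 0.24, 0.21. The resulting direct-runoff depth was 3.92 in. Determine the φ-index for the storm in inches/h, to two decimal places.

φ ≈ 0.42 in/h

Only the 2 blocks with intensity above φ contribute runoff: 1.6, 1.2 in/h.
Σ(I−φ)·Δt = d  ⇒  (1.6+1.2 − 2φ)·2 = 3.92
φ = (2.800 − 3.92/2) / 2 = 0.42 in/h.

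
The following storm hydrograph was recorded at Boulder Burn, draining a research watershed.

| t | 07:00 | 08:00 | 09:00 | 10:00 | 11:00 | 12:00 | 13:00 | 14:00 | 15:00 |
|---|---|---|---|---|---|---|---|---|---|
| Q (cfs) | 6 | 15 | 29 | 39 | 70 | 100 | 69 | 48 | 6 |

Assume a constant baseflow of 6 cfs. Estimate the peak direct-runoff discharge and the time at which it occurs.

Q_p = 94.0 cfs at t = 12:00

Subtracting baseflow gives direct-runoff ordinates: 0.0, 9.0, 23.0, 33.0, 64.0, 94.0, 63.0, 42.0, 0.0 cfs.
The maximum is 94.0 cfs, occurring at the reading for t = 12:00.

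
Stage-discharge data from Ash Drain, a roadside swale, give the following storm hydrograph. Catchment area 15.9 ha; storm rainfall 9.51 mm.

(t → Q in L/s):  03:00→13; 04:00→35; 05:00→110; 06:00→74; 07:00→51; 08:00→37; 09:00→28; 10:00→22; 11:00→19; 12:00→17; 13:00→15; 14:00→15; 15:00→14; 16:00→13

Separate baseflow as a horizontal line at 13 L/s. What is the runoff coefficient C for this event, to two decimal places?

ΣQ_DR = 281.0 L/s; V = ΣQ_DR·Δt = 1.012 × 10^6 L.
Runoff depth d = V / A = 6.362 mm.
C = d / P = 6.362 / 9.51 = 0.67.

C ≈ 0.67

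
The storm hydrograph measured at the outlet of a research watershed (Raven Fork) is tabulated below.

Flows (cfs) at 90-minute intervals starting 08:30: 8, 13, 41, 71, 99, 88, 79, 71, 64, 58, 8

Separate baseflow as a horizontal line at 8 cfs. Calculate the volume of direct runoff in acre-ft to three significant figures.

V ≈ 63.5 acre-ft

Direct-runoff ordinates (Q − Q_b): 0.0, 5.0, 33.0, 63.0, 91.0, 80.0, 71.0, 63.0, 56.0, 50.0, 0.0 cfs.
ΣQ_DR = 512.0 cfs.
With Δt = 1.5 h = 5400 s, V = ΣQ_DR · Δt = 512.0 × 5400 = 2.76 × 10^6 ft³ = 63.5 acre-ft.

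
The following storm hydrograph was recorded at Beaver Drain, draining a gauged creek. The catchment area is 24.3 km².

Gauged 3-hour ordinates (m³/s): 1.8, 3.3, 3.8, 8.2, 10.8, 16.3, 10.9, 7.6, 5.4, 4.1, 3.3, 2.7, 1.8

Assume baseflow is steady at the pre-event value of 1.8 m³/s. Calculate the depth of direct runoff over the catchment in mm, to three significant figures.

Direct runoff: 0.0, 1.5, 2.0, 6.4, 9.0, 14.5, 9.1, 5.8, 3.6, 2.3, 1.5, 0.9, 0.0 m³/s; ΣQ_DR = 56.60 m³/s.
V = ΣQ_DR · Δt = 56.60 × 10800 s = 6.113 × 10^5 m³.
Over A = 24.3 km², depth = V / A = 25.2 mm.

d ≈ 25.2 mm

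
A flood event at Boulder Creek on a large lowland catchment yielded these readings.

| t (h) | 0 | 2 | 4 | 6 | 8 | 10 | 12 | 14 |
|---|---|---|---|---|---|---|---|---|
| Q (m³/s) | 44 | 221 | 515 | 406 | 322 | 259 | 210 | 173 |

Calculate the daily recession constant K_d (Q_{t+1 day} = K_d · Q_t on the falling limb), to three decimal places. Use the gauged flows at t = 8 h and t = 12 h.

K_d ≈ 0.077

Between t = 8 h and t = 12 h the flow falls from 322 to 210 m³/s over 2×2 h = 4 h.
Per-interval ratio K = (210/322)^(1/2) = 0.8076; K_d = K^(24/2) = 0.077.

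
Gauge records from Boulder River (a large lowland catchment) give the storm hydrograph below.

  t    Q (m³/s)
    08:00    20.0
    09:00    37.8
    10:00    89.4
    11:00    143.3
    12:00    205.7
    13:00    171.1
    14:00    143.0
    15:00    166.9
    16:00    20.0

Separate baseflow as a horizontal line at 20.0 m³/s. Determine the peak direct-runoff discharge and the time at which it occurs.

Q_p = 185.7 m³/s at t = 12:00

Subtracting baseflow gives direct-runoff ordinates: 0.0, 17.8, 69.4, 123.3, 185.7, 151.1, 123.0, 146.9, 0.0 m³/s.
The maximum is 185.7 m³/s, occurring at the reading for t = 12:00.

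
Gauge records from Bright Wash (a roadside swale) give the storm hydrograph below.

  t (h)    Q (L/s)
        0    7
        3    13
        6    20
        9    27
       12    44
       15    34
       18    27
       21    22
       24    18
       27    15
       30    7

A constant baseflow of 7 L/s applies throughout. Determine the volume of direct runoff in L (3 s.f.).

Direct-runoff ordinates (Q − Q_b): 0.0, 6.0, 13.0, 20.0, 37.0, 27.0, 20.0, 15.0, 11.0, 8.0, 0.0 L/s.
ΣQ_DR = 157.0 L/s.
With Δt = 3 h = 10800 s, V = ΣQ_DR · Δt = 157.0 × 10800 = 1.70 × 10^6 L.

V ≈ 1.70 × 10^6 L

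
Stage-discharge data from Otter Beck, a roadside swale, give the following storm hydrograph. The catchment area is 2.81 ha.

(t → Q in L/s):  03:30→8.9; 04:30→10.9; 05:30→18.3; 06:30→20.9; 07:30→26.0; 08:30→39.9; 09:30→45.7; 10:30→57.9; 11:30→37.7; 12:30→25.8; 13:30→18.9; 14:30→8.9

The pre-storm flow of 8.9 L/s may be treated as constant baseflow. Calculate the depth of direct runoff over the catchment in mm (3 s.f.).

d ≈ 27.3 mm

Direct runoff: 0.0, 2.0, 9.4, 12.0, 17.1, 31.0, 36.8, 49.0, 28.8, 16.9, 10.0, 0.0 L/s; ΣQ_DR = 213.0 L/s.
V = ΣQ_DR · Δt = 213.0 × 3600 s = 7.668 × 10^5 L.
Over A = 2.81 ha, depth = V / A = 27.3 mm.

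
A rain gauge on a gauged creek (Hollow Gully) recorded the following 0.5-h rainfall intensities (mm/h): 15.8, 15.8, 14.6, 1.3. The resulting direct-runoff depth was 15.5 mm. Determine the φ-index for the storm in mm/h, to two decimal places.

Only the 3 blocks with intensity above φ contribute runoff: 15.8, 15.8, 14.6 mm/h.
Σ(I−φ)·Δt = d  ⇒  (15.8+15.8+14.6 − 3φ)·0.5 = 15.5
φ = (46.20 − 15.5/0.5) / 3 = 5.07 mm/h.

φ ≈ 5.07 mm/h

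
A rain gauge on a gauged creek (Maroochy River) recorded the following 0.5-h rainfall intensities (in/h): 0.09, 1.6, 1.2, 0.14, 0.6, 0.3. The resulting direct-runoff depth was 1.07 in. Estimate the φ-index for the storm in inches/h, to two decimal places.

Only the 3 blocks with intensity above φ contribute runoff: 1.6, 1.2, 0.6 in/h.
Σ(I−φ)·Δt = d  ⇒  (1.6+1.2+0.6 − 3φ)·0.5 = 1.07
φ = (3.400 − 1.07/0.5) / 3 = 0.42 in/h.

φ ≈ 0.42 in/h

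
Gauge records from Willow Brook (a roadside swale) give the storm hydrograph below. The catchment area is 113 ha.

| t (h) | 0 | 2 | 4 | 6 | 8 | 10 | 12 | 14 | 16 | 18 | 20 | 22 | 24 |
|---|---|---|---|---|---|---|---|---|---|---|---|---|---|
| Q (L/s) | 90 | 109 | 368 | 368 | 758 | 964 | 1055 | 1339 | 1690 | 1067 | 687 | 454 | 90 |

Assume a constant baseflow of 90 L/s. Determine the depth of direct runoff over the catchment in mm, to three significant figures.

Direct runoff: 0.0, 19.0, 278.0, 278.0, 668.0, 874.0, 965.0, 1249.0, 1600.0, 977.0, 597.0, 364.0, 0.0 L/s; ΣQ_DR = 7869 L/s.
V = ΣQ_DR · Δt = 7869 × 7200 s = 5.666 × 10^7 L.
Over A = 113 ha, depth = V / A = 50.1 mm.

d ≈ 50.1 mm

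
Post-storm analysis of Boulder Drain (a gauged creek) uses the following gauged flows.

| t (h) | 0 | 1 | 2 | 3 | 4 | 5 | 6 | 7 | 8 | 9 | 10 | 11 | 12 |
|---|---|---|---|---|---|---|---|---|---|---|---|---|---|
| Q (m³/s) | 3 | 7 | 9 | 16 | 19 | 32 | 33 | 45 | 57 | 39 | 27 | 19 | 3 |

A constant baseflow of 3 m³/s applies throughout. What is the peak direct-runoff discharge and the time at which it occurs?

Subtracting baseflow gives direct-runoff ordinates: 0.0, 4.0, 6.0, 13.0, 16.0, 29.0, 30.0, 42.0, 54.0, 36.0, 24.0, 16.0, 0.0 m³/s.
The maximum is 54.0 m³/s, occurring at the reading for t = 8 h.

Q_p = 54.0 m³/s at t = 8 h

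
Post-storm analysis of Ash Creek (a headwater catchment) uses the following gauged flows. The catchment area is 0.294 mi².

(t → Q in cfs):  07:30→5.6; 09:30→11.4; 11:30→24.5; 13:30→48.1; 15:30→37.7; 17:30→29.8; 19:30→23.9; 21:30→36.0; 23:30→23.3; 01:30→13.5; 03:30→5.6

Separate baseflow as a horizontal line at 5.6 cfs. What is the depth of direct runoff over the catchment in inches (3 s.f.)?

Direct runoff: 0.0, 5.8, 18.9, 42.5, 32.1, 24.2, 18.3, 30.4, 17.7, 7.9, 0.0 cfs; ΣQ_DR = 197.8 cfs.
V = ΣQ_DR · Δt = 197.8 × 7200 s = 1.424 × 10^6 ft³.
Over A = 0.294 mi², depth = V / A = 2.09 in.

d ≈ 2.09 in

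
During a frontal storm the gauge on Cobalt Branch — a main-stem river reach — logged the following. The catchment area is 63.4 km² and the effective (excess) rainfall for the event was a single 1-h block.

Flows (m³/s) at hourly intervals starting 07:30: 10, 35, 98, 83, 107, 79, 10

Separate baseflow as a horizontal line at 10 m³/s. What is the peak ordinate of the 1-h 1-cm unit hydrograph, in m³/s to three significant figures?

Direct runoff: 0.0, 25.0, 88.0, 73.0, 97.0, 69.0, 0.0 m³/s; ΣQ_DR = 352.0 m³/s, peak = 97.0 m³/s.
Runoff depth d = ΣQ_DR·Δt / A = 352.0 × 3600 / (63.4 km²) = 19.99 mm.
The 1-cm UH is the DRH scaled by (10 mm)/d, so U_p = 97.0 × 10/19.99 = 48.5 m³/s.

U_p ≈ 48.5 m³/s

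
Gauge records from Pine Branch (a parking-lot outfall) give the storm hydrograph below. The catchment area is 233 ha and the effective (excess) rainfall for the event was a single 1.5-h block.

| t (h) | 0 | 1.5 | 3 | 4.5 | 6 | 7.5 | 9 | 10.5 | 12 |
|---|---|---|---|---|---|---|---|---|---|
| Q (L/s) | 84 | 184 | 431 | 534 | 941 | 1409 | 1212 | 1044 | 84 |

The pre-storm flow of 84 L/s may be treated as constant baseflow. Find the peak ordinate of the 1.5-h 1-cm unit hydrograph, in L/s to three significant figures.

Direct runoff: 0.0, 100.0, 347.0, 450.0, 857.0, 1325.0, 1128.0, 960.0, 0.0 L/s; ΣQ_DR = 5167 L/s, peak = 1325.0 L/s.
Runoff depth d = ΣQ_DR·Δt / A = 5167 × 5400 / (233 ha) = 11.98 mm.
The 1-cm UH is the DRH scaled by (10 mm)/d, so U_p = 1325.0 × 10/11.98 = 1110 L/s.

U_p ≈ 1110 L/s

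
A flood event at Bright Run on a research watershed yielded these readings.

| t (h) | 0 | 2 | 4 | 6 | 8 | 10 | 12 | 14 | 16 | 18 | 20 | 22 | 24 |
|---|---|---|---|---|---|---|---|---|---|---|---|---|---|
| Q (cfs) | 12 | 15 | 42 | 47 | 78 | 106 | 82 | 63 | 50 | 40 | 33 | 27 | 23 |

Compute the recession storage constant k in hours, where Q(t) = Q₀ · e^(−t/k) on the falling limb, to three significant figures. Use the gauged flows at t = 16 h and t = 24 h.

On the falling limb, Q drops from 50 to 23 cfs between t = 16 h and t = 24 h (Δt = 8 h).
k = −Δt / ln(Q₂/Q₁) = −8 / ln(23/50) = 10.3 h.

k ≈ 10.3 h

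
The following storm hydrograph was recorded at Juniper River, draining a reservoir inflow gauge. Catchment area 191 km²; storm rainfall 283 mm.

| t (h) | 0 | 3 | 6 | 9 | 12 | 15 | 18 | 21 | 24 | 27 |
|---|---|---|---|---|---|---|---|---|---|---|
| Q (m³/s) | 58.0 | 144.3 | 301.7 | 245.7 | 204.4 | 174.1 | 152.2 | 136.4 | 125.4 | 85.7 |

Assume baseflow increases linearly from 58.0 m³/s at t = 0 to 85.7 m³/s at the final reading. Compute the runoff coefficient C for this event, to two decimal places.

C ≈ 0.18

ΣQ_DR = 909.4 m³/s; V = ΣQ_DR·Δt = 9.822 × 10^6 m³.
Runoff depth d = V / A = 51.42 mm.
C = d / P = 51.42 / 283 = 0.18.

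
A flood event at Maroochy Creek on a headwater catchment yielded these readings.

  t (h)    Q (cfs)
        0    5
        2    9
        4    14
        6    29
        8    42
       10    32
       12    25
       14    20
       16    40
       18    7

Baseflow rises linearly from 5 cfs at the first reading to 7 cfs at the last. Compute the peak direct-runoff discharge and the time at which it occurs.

Q_p = 36.11 cfs at t = 8 h

Subtracting baseflow gives direct-runoff ordinates: 0.00, 3.78, 8.56, 23.33, 36.11, 25.89, 18.67, 13.44, 33.22, 0.00 cfs.
The maximum is 36.11 cfs, occurring at the reading for t = 8 h.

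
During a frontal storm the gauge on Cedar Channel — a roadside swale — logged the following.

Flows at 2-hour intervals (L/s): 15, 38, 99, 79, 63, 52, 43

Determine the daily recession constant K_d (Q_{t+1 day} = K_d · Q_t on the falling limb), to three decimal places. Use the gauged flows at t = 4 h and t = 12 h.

Between t = 4 h and t = 12 h the flow falls from 99 to 43 L/s over 4×2 h = 8 h.
Per-interval ratio K = (43/99)^(1/4) = 0.8118; K_d = K^(24/2) = 0.082.

K_d ≈ 0.082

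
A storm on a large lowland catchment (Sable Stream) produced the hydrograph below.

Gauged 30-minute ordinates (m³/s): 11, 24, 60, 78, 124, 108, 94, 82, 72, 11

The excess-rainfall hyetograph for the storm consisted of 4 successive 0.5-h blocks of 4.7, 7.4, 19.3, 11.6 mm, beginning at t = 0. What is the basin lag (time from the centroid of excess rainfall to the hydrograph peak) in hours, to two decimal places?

t_L ≈ 0.81 h

Centroid of excess rainfall: t_c = Σ P_i·t̄_i / ΣP_i = 1.1895 h (block centres at 0.25, 0.75, 1.25, 1.75 h).
Hydrograph peak occurs at t = 2 h, so basin lag t_L = 2 − 1.1895 = 0.81 h.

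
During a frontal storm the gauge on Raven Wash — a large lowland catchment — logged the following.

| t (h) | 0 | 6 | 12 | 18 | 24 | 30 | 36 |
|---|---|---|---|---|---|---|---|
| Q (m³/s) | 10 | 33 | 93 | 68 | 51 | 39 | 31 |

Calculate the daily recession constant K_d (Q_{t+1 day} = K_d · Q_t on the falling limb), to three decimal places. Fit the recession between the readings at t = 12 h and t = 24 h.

Between t = 12 h and t = 24 h the flow falls from 93 to 51 m³/s over 2×6 h = 12 h.
Per-interval ratio K = (51/93)^(1/2) = 0.7405; K_d = K^(24/6) = 0.301.

K_d ≈ 0.301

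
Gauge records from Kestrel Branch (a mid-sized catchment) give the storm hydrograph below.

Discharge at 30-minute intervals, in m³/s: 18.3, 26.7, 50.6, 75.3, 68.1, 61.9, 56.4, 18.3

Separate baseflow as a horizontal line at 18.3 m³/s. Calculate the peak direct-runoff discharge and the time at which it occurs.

Q_p = 57.0 m³/s at t = 1.5 h

Subtracting baseflow gives direct-runoff ordinates: 0.0, 8.4, 32.3, 57.0, 49.8, 43.6, 38.1, 0.0 m³/s.
The maximum is 57.0 m³/s, occurring at the reading for t = 1.5 h.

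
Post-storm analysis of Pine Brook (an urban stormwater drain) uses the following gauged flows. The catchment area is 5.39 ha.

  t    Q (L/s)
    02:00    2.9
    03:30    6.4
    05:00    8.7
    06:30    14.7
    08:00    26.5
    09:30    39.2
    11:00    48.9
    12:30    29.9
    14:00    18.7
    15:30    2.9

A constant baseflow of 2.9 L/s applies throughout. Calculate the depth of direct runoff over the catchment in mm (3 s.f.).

Direct runoff: 0.0, 3.5, 5.8, 11.8, 23.6, 36.3, 46.0, 27.0, 15.8, 0.0 L/s; ΣQ_DR = 169.8 L/s.
V = ΣQ_DR · Δt = 169.8 × 5400 s = 9.169 × 10^5 L.
Over A = 5.39 ha, depth = V / A = 17.0 mm.

d ≈ 17.0 mm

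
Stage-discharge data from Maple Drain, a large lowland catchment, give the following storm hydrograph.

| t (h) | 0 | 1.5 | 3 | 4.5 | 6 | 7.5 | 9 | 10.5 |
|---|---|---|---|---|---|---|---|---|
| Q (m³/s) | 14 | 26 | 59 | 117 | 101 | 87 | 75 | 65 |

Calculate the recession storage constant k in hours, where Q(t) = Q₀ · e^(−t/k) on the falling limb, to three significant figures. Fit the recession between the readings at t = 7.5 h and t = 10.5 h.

On the falling limb, Q drops from 87 to 65 m³/s between t = 7.5 h and t = 10.5 h (Δt = 3 h).
k = −Δt / ln(Q₂/Q₁) = −3 / ln(65/87) = 10.3 h.

k ≈ 10.3 h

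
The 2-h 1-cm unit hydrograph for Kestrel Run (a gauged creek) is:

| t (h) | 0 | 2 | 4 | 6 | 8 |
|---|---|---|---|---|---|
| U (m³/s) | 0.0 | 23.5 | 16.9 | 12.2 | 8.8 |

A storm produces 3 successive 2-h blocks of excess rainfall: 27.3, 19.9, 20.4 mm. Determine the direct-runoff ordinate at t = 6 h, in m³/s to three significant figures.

Q ≈ 115 m³/s

By discrete convolution, Q_j = Σ (P_i / 10 mm) · U_{j−i}.
At t = 6 h (j=3): Q = (27.3/10)·12.2 + (19.9/10)·16.9 + (20.4/10)·23.5 = 115 m³/s.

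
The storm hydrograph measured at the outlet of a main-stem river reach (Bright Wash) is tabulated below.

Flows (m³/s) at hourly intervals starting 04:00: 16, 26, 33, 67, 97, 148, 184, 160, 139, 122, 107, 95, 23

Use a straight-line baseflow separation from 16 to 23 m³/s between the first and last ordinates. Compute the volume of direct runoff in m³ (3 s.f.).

Direct-runoff ordinates (Q − Q_b): 0.00, 9.42, 15.83, 49.25, 78.67, 129.08, 164.50, 139.92, 118.33, 100.75, 85.17, 72.58, 0.00 m³/s.
ΣQ_DR = 963.5 m³/s.
With Δt = 1 h = 3600 s, V = ΣQ_DR · Δt = 963.5 × 3600 = 3.47 × 10^6 m³.

V ≈ 3.47 × 10^6 m³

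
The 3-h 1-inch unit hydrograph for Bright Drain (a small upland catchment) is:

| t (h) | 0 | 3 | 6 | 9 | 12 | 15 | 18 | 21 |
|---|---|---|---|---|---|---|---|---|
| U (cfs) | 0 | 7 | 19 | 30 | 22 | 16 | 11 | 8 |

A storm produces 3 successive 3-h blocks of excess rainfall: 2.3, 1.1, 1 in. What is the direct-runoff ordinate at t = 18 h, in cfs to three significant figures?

By discrete convolution, Q_j = Σ (P_i / 1 in) · U_{j−i}.
At t = 18 h (j=6): Q = (2.3/1)·11 + (1.1/1)·16 + (1/1)·22 = 64.9 cfs.

Q ≈ 64.9 cfs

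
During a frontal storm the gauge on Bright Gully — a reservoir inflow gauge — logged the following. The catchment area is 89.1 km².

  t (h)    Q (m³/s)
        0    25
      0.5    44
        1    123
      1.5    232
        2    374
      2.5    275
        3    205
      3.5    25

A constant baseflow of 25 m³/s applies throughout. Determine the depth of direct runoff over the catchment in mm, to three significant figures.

Direct runoff: 0.0, 19.0, 98.0, 207.0, 349.0, 250.0, 180.0, 0.0 m³/s; ΣQ_DR = 1103 m³/s.
V = ΣQ_DR · Δt = 1103 × 1800 s = 1.985 × 10^6 m³.
Over A = 89.1 km², depth = V / A = 22.3 mm.

d ≈ 22.3 mm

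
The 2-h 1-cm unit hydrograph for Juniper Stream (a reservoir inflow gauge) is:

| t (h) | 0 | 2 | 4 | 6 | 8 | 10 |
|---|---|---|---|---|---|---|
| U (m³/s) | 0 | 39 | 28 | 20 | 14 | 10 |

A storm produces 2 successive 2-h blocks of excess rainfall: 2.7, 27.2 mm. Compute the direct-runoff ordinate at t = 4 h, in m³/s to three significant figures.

By discrete convolution, Q_j = Σ (P_i / 10 mm) · U_{j−i}.
At t = 4 h (j=2): Q = (2.7/10)·28 + (27.2/10)·39 = 114 m³/s.

Q ≈ 114 m³/s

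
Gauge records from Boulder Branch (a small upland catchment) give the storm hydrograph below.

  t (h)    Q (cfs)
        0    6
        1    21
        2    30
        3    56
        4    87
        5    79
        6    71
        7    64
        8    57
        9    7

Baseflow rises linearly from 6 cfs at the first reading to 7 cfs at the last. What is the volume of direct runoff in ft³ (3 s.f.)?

Direct-runoff ordinates (Q − Q_b): 0.00, 14.89, 23.78, 49.67, 80.56, 72.44, 64.33, 57.22, 50.11, 0.00 cfs.
ΣQ_DR = 413.0 cfs.
With Δt = 1 h = 3600 s, V = ΣQ_DR · Δt = 413.0 × 3600 = 1.49 × 10^6 ft³.

V ≈ 1.49 × 10^6 ft³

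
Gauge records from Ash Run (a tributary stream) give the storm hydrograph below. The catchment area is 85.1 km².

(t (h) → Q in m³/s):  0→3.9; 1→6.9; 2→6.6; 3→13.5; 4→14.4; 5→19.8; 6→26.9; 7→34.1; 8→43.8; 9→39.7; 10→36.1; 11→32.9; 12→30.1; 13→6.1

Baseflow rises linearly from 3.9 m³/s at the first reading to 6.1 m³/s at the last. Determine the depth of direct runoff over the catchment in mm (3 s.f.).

Direct runoff: 0.00, 2.83, 2.36, 9.09, 9.82, 15.05, 21.98, 29.02, 38.55, 34.28, 30.51, 27.14, 24.17, 0.00 m³/s; ΣQ_DR = 244.8 m³/s.
V = ΣQ_DR · Δt = 244.8 × 3600 s = 8.813 × 10^5 m³.
Over A = 85.1 km², depth = V / A = 10.4 mm.

d ≈ 10.4 mm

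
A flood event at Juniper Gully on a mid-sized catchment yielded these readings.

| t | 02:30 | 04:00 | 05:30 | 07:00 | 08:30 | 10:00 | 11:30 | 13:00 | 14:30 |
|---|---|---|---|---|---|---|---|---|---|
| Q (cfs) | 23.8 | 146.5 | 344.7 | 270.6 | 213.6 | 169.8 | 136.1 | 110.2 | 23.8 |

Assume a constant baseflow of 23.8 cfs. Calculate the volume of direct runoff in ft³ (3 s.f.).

Direct-runoff ordinates (Q − Q_b): 0.0, 122.7, 320.9, 246.8, 189.8, 146.0, 112.3, 86.4, 0.0 cfs.
ΣQ_DR = 1225 cfs.
With Δt = 1.5 h = 5400 s, V = ΣQ_DR · Δt = 1225 × 5400 = 6.61 × 10^6 ft³.

V ≈ 6.61 × 10^6 ft³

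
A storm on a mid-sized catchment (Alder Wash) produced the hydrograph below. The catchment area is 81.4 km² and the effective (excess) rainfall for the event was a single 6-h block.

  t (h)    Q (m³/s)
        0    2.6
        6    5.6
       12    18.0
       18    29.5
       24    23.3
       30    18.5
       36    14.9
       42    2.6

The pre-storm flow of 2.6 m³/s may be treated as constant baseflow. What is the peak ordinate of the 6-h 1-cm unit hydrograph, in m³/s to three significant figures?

U_p ≈ 10.8 m³/s

Direct runoff: 0.0, 3.0, 15.4, 26.9, 20.7, 15.9, 12.3, 0.0 m³/s; ΣQ_DR = 94.20 m³/s, peak = 26.9 m³/s.
Runoff depth d = ΣQ_DR·Δt / A = 94.20 × 21600 / (81.4 km²) = 25.00 mm.
The 1-cm UH is the DRH scaled by (10 mm)/d, so U_p = 26.9 × 10/25.00 = 10.8 m³/s.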